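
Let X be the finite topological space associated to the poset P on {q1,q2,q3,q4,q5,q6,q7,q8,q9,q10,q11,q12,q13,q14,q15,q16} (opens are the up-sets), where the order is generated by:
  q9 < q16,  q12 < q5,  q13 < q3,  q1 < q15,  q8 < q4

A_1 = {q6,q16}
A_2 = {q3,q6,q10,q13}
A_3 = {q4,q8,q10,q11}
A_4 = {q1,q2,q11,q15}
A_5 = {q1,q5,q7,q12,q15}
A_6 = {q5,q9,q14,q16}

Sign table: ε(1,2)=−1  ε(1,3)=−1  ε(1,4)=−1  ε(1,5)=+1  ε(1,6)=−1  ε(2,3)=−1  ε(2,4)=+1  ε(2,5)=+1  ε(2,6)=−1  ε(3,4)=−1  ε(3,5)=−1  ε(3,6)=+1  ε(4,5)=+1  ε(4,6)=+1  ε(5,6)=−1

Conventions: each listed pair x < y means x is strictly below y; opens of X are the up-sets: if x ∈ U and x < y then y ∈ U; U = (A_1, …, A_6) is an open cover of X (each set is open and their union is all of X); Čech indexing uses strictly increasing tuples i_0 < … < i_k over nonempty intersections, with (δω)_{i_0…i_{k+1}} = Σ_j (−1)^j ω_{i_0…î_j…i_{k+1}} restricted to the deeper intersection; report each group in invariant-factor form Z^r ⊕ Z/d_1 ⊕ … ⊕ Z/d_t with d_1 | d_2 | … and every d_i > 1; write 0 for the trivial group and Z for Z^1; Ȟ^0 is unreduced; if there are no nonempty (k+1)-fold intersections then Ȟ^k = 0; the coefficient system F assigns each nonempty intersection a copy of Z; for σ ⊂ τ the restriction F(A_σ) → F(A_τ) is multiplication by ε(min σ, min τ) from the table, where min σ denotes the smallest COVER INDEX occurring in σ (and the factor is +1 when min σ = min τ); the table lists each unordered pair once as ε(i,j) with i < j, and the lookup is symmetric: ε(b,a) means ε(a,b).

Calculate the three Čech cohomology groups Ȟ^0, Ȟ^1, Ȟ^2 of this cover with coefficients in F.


Ȟ^0(U;F) ≅ 0, Ȟ^1(U;F) ≅ Z/2, Ȟ^2(U;F) ≅ 0

nerve simplices:
  A12={q6} A16={q16} A23={q10} A34={q11} A45={q1,q15} A56={q5}
C dims 6,6; δ0: rk 6, SNF 1^5·2
degree 0: 6−6−0 = 0 → Ȟ^0 ≅ 0
degree 1: 6−0−6 = 0 plus torsion [2] → Ȟ^1 ≅ Z/2
degree 2: 0−0−0 = 0 → Ȟ^2 ≅ 0


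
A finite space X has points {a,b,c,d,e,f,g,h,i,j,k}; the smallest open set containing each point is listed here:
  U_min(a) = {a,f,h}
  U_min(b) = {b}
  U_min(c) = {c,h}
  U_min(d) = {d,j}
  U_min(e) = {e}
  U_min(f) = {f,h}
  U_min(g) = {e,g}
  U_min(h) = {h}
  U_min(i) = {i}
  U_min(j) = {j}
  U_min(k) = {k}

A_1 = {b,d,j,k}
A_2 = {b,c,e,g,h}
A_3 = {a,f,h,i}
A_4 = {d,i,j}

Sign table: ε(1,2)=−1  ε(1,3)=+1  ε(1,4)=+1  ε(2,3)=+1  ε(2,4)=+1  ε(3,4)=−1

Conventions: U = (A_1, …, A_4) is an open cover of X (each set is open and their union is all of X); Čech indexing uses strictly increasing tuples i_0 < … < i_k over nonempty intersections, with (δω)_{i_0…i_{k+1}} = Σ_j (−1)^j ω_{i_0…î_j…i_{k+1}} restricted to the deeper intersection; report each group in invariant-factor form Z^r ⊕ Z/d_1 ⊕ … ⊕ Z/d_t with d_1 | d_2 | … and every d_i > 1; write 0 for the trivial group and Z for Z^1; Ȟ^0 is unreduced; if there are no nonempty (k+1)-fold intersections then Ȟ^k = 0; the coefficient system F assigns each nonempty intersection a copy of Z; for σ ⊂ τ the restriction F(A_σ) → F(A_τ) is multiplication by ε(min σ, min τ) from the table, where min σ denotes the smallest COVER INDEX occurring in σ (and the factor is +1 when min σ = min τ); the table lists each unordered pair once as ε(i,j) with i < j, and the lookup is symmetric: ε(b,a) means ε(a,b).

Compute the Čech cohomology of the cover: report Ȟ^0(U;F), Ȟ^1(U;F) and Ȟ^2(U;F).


Ȟ^0 ≅ Z; Ȟ^1 ≅ Z; Ȟ^2 ≅ 0

nonempty intersections:
  A12={b} A14={d,j} A23={h} A34={i}
C dims 4,4; δ0: rk 3, SNF 1^3
Ȟ^0: (4−3)−0=1 ⇒ Z
Ȟ^1: (4−0)−3=1 ⇒ Z
Ȟ^2: (0−0)−0=0 ⇒ 0


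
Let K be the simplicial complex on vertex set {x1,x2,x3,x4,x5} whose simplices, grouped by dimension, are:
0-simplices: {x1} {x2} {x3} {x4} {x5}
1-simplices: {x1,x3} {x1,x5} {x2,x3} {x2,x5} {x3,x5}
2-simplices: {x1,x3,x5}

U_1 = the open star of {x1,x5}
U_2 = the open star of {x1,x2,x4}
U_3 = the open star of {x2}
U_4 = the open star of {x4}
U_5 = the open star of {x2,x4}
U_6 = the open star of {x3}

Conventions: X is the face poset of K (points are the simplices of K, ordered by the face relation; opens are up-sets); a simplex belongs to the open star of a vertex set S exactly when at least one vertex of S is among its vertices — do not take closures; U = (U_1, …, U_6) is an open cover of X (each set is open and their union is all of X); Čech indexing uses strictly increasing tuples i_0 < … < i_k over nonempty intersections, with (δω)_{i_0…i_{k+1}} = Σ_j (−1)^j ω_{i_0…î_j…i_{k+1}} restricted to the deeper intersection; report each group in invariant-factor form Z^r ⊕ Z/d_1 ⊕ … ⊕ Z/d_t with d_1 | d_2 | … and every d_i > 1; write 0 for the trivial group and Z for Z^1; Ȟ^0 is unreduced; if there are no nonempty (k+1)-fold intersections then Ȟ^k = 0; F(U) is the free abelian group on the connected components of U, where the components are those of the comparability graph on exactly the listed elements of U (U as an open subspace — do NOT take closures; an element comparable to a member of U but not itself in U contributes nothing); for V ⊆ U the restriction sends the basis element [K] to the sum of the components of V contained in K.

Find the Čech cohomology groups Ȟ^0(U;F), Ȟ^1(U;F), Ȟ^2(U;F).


Ȟ^0 ≅ Z^2; Ȟ^1 ≅ Z; Ȟ^2 ≅ 0

nonempty overlaps:
  U1={{x1},{x5},{x1,x3},{x1,x5},{x2,x5},{x3,x5},{x1,x3,x5}} U2={{x1},{x2},{x4},{x1,x3},{x1,x5},{x2,x3},{x2,x5},{x1,x3,x5}} U3={{x2},{x2,x3},{x2,x5}} U4={{x4}} U5={{x2},{x4},{x2,x3},{x2,x5}} U6={{x3},{x1,x3},{x2,x3},{x3,x5},{x1,x3,x5}}
  U12={{x1},{x1,x3},{x1,x5},{x2,x5},{x1,x3,x5}} U13={{x2,x5}} U15={{x2,x5}} U16={{x1,x3},{x3,x5},{x1,x3,x5}} U23={{x2},{x2,x3},{x2,x5}} U24={{x4}} U25={{x2},{x4},{x2,x3},{x2,x5}} U26={{x1,x3},{x2,x3},{x1,x3,x5}} U35={{x2},{x2,x3},{x2,x5}} U36={{x2,x3}} U45={{x4}} U56={{x2,x3}}
  U123={{x2,x5}} U125={{x2,x5}} U126={{x1,x3},{x1,x3,x5}} U135={{x2,x5}} U235={{x2},{x2,x3},{x2,x5}} U236={{x2,x3}} U245={{x4}} U256={{x2,x3}} U356={{x2,x3}}
  U1235={{x2,x5}} U2356={{x2,x3}}
components per intersection:
  U1: {{x1},{x5},{x1,x3},{x1,x5},{x2,x5},{x3,x5},{x1,x3,x5}}
  U2: {{x1},{x1,x3},{x1,x5},{x1,x3,x5}} {{x2},{x2,x3},{x2,x5}} {{x4}}
  U3: {{x2},{x2,x3},{x2,x5}}
  U4: {{x4}}
  U5: {{x2},{x2,x3},{x2,x5}} {{x4}}
  U6: {{x3},{x1,x3},{x2,x3},{x3,x5},{x1,x3,x5}}
  U12: {{x1},{x1,x3},{x1,x5},{x1,x3,x5}} {{x2,x5}}
  U13: {{x2,x5}}
  U15: {{x2,x5}}
  U16: {{x1,x3},{x3,x5},{x1,x3,x5}}
  U23: {{x2},{x2,x3},{x2,x5}}
  U24: {{x4}}
  U25: {{x2},{x2,x3},{x2,x5}} {{x4}}
  U26: {{x1,x3},{x1,x3,x5}} {{x2,x3}}
  U35: {{x2},{x2,x3},{x2,x5}}
  U36: {{x2,x3}}
  U45: {{x4}}
  U56: {{x2,x3}}
  U123: {{x2,x5}}
  U125: {{x2,x5}}
  U126: {{x1,x3},{x1,x3,x5}}
  U135: {{x2,x5}}
  U235: {{x2},{x2,x3},{x2,x5}}
  U236: {{x2,x3}}
  U245: {{x4}}
  U256: {{x2,x3}}
  U356: {{x2,x3}}
  U1235: {{x2,x5}}
  U2356: {{x2,x3}}
C dims 9,15,9,2; δ0: rk 7, SNF 1^7; δ1: rk 7, SNF 1^7; δ2: rk 2, SNF 1^2
degree 0: 9−7−0 = 2 → Ȟ^0 ≅ Z^2
degree 1: 15−7−7 = 1 → Ȟ^1 ≅ Z
degree 2: 9−2−7 = 0 → Ȟ^2 ≅ 0


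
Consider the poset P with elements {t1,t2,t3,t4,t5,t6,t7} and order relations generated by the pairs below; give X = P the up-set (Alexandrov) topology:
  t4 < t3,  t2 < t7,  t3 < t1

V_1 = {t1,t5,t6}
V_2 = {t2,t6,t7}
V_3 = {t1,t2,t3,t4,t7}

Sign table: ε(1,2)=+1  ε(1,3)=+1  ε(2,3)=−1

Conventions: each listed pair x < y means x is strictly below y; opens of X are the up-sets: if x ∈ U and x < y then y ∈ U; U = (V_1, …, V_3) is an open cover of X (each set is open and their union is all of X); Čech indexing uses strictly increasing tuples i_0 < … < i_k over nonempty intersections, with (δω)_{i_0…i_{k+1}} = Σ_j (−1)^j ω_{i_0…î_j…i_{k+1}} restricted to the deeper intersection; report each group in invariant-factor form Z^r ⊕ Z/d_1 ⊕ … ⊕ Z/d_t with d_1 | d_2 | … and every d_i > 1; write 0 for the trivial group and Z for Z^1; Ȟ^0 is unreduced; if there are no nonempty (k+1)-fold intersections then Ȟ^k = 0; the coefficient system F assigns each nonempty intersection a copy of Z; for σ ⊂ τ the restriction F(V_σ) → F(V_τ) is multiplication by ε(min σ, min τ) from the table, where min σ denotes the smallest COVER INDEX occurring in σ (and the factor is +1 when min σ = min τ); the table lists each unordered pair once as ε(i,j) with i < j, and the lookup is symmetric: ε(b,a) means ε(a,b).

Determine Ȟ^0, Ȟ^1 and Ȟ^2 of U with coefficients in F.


nonempty overlaps:
  V12={t6} V13={t1} V23={t2,t7}
C dims 3,3; δ0: rk 3, SNF 1^2·2
degree 0: 3−3−0 = 0 → Ȟ^0 ≅ 0
degree 1: 3−0−3 = 0 plus torsion [2] → Ȟ^1 ≅ Z/2
degree 2: 0−0−0 = 0 → Ȟ^2 ≅ 0

Ȟ^0 = 0,  Ȟ^1 = Z/2,  Ȟ^2 = 0


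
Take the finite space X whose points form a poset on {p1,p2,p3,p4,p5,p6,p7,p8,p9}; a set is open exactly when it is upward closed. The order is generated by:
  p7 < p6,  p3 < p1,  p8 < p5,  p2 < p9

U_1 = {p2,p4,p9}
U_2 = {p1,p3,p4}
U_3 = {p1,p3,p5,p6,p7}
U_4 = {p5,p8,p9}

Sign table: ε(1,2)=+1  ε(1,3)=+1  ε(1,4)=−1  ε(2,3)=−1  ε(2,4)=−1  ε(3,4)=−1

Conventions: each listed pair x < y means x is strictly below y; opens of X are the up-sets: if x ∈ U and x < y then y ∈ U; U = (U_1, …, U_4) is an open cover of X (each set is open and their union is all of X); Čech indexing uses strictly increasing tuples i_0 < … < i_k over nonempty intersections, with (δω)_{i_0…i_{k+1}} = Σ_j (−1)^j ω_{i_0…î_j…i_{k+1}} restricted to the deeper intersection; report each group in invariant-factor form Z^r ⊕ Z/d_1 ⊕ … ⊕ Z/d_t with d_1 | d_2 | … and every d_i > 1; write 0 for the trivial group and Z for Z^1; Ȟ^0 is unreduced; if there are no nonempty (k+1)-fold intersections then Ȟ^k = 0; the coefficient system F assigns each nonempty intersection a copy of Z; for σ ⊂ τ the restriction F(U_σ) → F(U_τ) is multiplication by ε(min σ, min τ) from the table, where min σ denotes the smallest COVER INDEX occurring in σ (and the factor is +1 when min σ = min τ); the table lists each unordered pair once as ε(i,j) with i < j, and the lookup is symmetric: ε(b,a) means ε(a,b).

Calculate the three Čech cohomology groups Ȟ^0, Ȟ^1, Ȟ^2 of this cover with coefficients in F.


Ȟ^0 ≅ 0, Ȟ^1 ≅ Z/2, Ȟ^2 ≅ 0

nerve of the cover:
  U12={p4} U14={p9} U23={p1,p3} U34={p5}
C dims 4,4; δ0: rk 4, SNF 1^3·2
Ȟ^0 = (4 − 4) − 0 = 0, so Ȟ^0 ≅ 0
Ȟ^1 = (4 − 0) − 4 = 0 plus torsion [2], so Ȟ^1 ≅ Z/2
Ȟ^2 = (0 − 0) − 0 = 0, so Ȟ^2 ≅ 0


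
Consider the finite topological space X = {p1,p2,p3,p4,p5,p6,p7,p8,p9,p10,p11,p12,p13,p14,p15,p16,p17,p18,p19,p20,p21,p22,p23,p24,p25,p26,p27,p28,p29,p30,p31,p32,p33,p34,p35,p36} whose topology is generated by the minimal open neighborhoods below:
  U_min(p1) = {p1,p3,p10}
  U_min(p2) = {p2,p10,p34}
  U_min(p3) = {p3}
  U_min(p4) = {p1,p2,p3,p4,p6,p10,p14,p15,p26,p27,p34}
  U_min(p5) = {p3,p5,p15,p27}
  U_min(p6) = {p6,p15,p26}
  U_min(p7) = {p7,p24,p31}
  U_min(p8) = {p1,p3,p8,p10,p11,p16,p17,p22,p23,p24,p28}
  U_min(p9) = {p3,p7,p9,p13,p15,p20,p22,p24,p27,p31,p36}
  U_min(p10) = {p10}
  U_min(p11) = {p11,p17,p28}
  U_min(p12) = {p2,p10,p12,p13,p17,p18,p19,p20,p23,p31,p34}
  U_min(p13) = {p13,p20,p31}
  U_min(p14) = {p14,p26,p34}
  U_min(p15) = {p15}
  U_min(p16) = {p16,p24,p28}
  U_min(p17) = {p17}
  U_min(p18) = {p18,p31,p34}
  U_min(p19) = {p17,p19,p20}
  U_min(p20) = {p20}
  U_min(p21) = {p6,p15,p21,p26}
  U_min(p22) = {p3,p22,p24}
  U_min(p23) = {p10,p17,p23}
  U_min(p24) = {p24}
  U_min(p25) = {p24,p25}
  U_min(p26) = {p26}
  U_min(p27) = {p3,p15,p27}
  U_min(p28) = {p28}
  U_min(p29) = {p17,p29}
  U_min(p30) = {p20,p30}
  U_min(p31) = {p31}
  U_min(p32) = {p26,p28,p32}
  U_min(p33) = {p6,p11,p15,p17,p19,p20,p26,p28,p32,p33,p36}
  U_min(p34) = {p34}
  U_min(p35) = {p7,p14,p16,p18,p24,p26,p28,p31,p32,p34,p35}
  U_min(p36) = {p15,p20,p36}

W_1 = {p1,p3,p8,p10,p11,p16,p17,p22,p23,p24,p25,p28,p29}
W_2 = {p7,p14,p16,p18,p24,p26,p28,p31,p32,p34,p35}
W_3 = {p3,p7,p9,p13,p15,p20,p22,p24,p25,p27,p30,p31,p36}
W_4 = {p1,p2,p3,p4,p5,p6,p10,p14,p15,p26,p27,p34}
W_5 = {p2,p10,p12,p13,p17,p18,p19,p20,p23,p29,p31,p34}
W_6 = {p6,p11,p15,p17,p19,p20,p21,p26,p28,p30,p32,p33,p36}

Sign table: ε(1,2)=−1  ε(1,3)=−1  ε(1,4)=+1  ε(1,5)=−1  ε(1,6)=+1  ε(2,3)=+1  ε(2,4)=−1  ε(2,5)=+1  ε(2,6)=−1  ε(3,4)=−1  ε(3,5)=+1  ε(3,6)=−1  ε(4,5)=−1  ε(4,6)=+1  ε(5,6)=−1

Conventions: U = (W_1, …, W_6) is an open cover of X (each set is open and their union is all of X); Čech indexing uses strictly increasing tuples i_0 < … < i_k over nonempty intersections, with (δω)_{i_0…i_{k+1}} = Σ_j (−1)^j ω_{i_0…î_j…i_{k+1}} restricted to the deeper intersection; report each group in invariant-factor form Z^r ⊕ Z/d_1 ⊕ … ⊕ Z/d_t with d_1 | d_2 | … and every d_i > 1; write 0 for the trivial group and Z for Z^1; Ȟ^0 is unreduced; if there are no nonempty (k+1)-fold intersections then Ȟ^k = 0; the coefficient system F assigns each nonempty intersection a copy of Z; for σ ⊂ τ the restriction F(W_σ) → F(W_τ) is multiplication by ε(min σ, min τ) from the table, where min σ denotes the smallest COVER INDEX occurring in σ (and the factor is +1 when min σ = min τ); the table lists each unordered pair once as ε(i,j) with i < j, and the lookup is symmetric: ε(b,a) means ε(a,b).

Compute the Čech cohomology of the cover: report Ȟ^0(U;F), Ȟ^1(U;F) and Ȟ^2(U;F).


Ȟ^0 ≅ Z, Ȟ^1 ≅ 0, Ȟ^2 ≅ Z/2

cover nerve:
  W12={p16,p24,p28} W13={p3,p22,p24,p25} W14={p1,p3,p10} W15={p10,p17,p23,p29} W16={p11,p17,p28} W23={p7,p24,p31} W24={p14,p26,p34} W25={p18,p31,p34} W26={p26,p28,p32} W34={p3,p15,p27} W35={p13,p20,p31} W36={p15,p20,p30,p36} W45={p2,p10,p34} W46={p6,p15,p26} W56={p17,p19,p20}
  W123={p24} W126={p28} W134={p3} W145={p10} W156={p17} W235={p31} W245={p34} W246={p26} W346={p15} W356={p20}
C dims 6,15,10; δ0: rk 5, SNF 1^5; δ1: rk 10, SNF 1^9·2
Ȟ^0: (6−5)−0=1 ⇒ Z
Ȟ^1: (15−10)−5=0 ⇒ 0
Ȟ^2: (10−0)−10=0 plus torsion [2] ⇒ Z/2


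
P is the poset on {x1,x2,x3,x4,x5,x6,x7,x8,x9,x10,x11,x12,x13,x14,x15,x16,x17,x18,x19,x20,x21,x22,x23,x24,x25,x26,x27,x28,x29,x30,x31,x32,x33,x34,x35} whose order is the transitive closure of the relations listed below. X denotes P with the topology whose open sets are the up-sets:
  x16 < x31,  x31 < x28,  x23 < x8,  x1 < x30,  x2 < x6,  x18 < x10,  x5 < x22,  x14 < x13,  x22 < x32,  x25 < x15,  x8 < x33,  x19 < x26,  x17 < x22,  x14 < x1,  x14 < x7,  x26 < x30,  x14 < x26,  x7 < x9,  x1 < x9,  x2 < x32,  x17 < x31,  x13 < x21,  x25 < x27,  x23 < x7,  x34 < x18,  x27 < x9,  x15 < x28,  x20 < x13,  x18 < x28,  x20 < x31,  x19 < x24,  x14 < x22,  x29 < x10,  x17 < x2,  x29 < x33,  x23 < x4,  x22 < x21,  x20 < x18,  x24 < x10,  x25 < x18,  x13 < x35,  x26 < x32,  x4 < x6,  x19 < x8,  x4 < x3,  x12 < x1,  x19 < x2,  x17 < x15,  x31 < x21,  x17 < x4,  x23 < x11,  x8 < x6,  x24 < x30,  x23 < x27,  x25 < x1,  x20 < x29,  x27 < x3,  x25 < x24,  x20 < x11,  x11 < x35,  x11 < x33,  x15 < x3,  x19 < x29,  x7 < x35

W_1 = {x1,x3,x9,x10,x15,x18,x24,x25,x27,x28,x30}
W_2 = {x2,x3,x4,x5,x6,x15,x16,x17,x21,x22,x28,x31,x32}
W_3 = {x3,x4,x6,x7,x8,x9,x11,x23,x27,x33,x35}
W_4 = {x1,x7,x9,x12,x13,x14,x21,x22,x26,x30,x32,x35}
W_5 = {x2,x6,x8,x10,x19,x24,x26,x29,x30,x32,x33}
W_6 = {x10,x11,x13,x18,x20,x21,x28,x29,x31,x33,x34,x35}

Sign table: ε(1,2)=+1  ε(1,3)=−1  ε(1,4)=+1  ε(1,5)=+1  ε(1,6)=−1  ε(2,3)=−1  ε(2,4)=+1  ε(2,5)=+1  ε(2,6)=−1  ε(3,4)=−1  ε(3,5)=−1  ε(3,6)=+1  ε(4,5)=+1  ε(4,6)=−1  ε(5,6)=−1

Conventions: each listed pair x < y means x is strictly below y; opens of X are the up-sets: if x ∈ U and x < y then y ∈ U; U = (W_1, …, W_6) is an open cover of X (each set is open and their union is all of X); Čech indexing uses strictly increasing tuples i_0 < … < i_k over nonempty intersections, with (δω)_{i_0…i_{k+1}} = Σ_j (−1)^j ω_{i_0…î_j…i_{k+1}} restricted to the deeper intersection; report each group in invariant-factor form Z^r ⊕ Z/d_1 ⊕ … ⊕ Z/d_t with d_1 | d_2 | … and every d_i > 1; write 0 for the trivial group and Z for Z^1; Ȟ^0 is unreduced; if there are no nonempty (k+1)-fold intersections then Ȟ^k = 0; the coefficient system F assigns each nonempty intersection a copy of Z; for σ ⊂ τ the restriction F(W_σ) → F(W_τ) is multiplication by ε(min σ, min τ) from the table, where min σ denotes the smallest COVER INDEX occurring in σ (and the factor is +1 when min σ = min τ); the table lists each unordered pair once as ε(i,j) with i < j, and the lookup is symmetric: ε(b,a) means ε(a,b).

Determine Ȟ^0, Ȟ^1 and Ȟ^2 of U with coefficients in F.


cover nerve:
  W12={x3,x15,x28} W13={x3,x9,x27} W14={x1,x9,x30} W15={x10,x24,x30} W16={x10,x18,x28} W23={x3,x4,x6} W24={x21,x22,x32} W25={x2,x6,x32} W26={x21,x28,x31} W34={x7,x9,x35} W35={x6,x8,x33} W36={x11,x33,x35} W45={x26,x30,x32} W46={x13,x21,x35} W56={x10,x29,x33}
  W123={x3} W126={x28} W134={x9} W145={x30} W156={x10} W235={x6} W245={x32} W246={x21} W346={x35} W356={x33}
C dims 6,15,10; δ0: rk 5, SNF 1^5; δ1: rk 10, SNF 1^9·2
Ȟ^0: (6−5)−0=1 ⇒ Z
Ȟ^1: (15−10)−5=0 ⇒ 0
Ȟ^2: (10−0)−10=0 plus torsion [2] ⇒ Z/2

Ȟ^0 = Z, Ȟ^1 = 0 and Ȟ^2 = Z/2


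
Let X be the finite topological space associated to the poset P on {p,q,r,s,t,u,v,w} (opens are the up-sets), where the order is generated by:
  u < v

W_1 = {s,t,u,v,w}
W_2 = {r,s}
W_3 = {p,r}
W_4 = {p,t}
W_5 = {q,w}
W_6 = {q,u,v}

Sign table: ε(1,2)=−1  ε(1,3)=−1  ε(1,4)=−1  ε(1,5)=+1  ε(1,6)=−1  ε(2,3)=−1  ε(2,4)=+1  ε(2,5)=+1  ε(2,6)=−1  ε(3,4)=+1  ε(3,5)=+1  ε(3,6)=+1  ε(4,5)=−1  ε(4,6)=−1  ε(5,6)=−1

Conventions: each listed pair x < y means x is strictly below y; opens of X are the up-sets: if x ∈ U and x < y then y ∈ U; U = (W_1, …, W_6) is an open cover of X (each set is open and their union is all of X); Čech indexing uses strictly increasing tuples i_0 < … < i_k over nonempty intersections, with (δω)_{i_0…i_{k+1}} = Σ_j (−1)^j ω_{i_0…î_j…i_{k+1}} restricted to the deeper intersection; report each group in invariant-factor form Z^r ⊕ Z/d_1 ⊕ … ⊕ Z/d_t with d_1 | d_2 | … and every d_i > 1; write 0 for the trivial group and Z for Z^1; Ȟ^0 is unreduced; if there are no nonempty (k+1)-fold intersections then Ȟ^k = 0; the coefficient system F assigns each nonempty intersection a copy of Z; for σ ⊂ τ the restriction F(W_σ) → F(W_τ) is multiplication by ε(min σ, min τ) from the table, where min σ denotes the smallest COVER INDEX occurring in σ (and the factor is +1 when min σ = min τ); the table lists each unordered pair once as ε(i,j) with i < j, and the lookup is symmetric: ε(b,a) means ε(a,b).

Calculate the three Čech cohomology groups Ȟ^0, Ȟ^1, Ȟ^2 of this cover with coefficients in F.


nonempty intersections:
  W12={s} W14={t} W15={w} W16={u,v} W23={r} W34={p} W56={q}
C dims 6,7; δ0: rk 6, SNF 1^5·2
Ȟ^0: (6−6)−0=0 ⇒ 0
Ȟ^1: (7−0)−6=1 plus torsion [2] ⇒ Z ⊕ Z/2
Ȟ^2: (0−0)−0=0 ⇒ 0

Ȟ^0 = 0, Ȟ^1 = Z ⊕ Z/2, Ȟ^2 = 0


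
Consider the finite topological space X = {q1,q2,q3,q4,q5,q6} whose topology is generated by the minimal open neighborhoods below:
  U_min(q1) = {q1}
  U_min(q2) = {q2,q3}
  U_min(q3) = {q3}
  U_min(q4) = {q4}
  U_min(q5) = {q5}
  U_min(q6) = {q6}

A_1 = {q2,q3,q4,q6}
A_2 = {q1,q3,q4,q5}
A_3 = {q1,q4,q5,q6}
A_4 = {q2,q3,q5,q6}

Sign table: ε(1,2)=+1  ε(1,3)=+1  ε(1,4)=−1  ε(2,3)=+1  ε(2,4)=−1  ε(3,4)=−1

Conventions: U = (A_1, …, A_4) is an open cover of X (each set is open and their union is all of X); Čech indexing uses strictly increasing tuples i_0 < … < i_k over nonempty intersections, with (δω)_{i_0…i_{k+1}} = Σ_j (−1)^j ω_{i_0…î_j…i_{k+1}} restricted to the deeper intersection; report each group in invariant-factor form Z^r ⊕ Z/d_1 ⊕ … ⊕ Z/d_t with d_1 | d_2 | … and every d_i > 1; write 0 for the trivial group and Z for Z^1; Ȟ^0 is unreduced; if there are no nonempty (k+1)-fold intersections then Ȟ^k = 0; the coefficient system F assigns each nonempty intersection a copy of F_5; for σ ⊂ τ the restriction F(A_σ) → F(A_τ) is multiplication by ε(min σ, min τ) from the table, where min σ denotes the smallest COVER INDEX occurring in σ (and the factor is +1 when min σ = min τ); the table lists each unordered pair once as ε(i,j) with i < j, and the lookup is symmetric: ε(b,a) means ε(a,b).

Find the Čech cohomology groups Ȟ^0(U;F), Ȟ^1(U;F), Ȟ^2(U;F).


cover nerve:
  A12={q3,q4} A13={q4,q6} A14={q2,q3,q6} A23={q1,q4,q5} A24={q3,q5} A34={q5,q6}
  A123={q4} A124={q3} A134={q6} A234={q5}
C dims 4,6,4; δ0: rk_F5 3; δ1: rk_F5 3
Ȟ^0: (4−3)−0=1 ⇒ Z/5
Ȟ^1: (6−3)−3=0 ⇒ 0
Ȟ^2: (4−0)−3=1 ⇒ Z/5

Ȟ^0(U;F) ≅ Z/5, Ȟ^1(U;F) ≅ 0 and Ȟ^2(U;F) ≅ Z/5


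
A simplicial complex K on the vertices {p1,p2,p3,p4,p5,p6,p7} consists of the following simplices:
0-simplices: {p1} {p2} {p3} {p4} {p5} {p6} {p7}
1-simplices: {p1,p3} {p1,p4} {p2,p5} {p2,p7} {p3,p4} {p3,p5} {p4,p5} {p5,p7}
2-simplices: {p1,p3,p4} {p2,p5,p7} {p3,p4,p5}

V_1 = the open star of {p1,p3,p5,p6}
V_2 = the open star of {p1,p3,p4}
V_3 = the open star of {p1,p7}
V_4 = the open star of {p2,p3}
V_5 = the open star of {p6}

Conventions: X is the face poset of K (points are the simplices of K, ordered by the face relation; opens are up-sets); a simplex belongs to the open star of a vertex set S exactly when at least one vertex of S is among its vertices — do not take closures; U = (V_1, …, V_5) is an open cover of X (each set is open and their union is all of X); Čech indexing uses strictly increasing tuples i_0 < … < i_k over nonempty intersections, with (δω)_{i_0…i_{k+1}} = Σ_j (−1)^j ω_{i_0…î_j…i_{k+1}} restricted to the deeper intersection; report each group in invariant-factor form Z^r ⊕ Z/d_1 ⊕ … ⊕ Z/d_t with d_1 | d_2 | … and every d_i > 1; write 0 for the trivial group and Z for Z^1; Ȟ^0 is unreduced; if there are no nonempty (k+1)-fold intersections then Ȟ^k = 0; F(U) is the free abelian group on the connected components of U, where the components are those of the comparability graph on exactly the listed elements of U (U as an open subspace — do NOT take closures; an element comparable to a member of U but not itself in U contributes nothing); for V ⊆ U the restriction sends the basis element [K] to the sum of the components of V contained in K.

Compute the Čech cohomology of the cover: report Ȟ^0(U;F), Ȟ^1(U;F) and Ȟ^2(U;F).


nerve of the cover:
  V1={{p1},{p3},{p5},{p6},{p1,p3},{p1,p4},{p2,p5},{p3,p4},{p3,p5},{p4,p5},{p5,p7},{p1,p3,p4},{p2,p5,p7},{p3,p4,p5}} V2={{p1},{p3},{p4},{p1,p3},{p1,p4},{p3,p4},{p3,p5},{p4,p5},{p1,p3,p4},{p3,p4,p5}} V3={{p1},{p7},{p1,p3},{p1,p4},{p2,p7},{p5,p7},{p1,p3,p4},{p2,p5,p7}} V4={{p2},{p3},{p1,p3},{p2,p5},{p2,p7},{p3,p4},{p3,p5},{p1,p3,p4},{p2,p5,p7},{p3,p4,p5}} V5={{p6}}
  V12={{p1},{p3},{p1,p3},{p1,p4},{p3,p4},{p3,p5},{p4,p5},{p1,p3,p4},{p3,p4,p5}} V13={{p1},{p1,p3},{p1,p4},{p5,p7},{p1,p3,p4},{p2,p5,p7}} V14={{p3},{p1,p3},{p2,p5},{p3,p4},{p3,p5},{p1,p3,p4},{p2,p5,p7},{p3,p4,p5}} V15={{p6}} V23={{p1},{p1,p3},{p1,p4},{p1,p3,p4}} V24={{p3},{p1,p3},{p3,p4},{p3,p5},{p1,p3,p4},{p3,p4,p5}} V34={{p1,p3},{p2,p7},{p1,p3,p4},{p2,p5,p7}}
  V123={{p1},{p1,p3},{p1,p4},{p1,p3,p4}} V124={{p3},{p1,p3},{p3,p4},{p3,p5},{p1,p3,p4},{p3,p4,p5}} V134={{p1,p3},{p1,p3,p4},{p2,p5,p7}} V234={{p1,p3},{p1,p3,p4}}
  V1234={{p1,p3},{p1,p3,p4}}
components per intersection:
  V1: {{p1},{p3},{p5},{p1,p3},{p1,p4},{p2,p5},{p3,p4},{p3,p5},{p4,p5},{p5,p7},{p1,p3,p4},{p2,p5,p7},{p3,p4,p5}} {{p6}}
  V2: {{p1},{p3},{p4},{p1,p3},{p1,p4},{p3,p4},{p3,p5},{p4,p5},{p1,p3,p4},{p3,p4,p5}}
  V3: {{p1},{p1,p3},{p1,p4},{p1,p3,p4}} {{p7},{p2,p7},{p5,p7},{p2,p5,p7}}
  V4: {{p2},{p2,p5},{p2,p7},{p2,p5,p7}} {{p3},{p1,p3},{p3,p4},{p3,p5},{p1,p3,p4},{p3,p4,p5}}
  V5: {{p6}}
  V12: {{p1},{p3},{p1,p3},{p1,p4},{p3,p4},{p3,p5},{p4,p5},{p1,p3,p4},{p3,p4,p5}}
  V13: {{p1},{p1,p3},{p1,p4},{p1,p3,p4}} {{p5,p7},{p2,p5,p7}}
  V14: {{p3},{p1,p3},{p3,p4},{p3,p5},{p1,p3,p4},{p3,p4,p5}} {{p2,p5},{p2,p5,p7}}
  V15: {{p6}}
  V23: {{p1},{p1,p3},{p1,p4},{p1,p3,p4}}
  V24: {{p3},{p1,p3},{p3,p4},{p3,p5},{p1,p3,p4},{p3,p4,p5}}
  V34: {{p1,p3},{p1,p3,p4}} {{p2,p7},{p2,p5,p7}}
  V123: {{p1},{p1,p3},{p1,p4},{p1,p3,p4}}
  V124: {{p3},{p1,p3},{p3,p4},{p3,p5},{p1,p3,p4},{p3,p4,p5}}
  V134: {{p1,p3},{p1,p3,p4}} {{p2,p5,p7}}
  V234: {{p1,p3},{p1,p3,p4}}
  V1234: {{p1,p3},{p1,p3,p4}}
C dims 8,10,5,1; δ0: rk 6, SNF 1^6; δ1: rk 4, SNF 1^4; δ2: rk 1, SNF 1^1
Ȟ^0 = (8 − 6) − 0 = 2, so Ȟ^0 ≅ Z^2
Ȟ^1 = (10 − 4) − 6 = 0, so Ȟ^1 ≅ 0
Ȟ^2 = (5 − 1) − 4 = 0, so Ȟ^2 ≅ 0

Ȟ^0(U;F) ≅ Z^2, Ȟ^1(U;F) ≅ 0, Ȟ^2(U;F) ≅ 0


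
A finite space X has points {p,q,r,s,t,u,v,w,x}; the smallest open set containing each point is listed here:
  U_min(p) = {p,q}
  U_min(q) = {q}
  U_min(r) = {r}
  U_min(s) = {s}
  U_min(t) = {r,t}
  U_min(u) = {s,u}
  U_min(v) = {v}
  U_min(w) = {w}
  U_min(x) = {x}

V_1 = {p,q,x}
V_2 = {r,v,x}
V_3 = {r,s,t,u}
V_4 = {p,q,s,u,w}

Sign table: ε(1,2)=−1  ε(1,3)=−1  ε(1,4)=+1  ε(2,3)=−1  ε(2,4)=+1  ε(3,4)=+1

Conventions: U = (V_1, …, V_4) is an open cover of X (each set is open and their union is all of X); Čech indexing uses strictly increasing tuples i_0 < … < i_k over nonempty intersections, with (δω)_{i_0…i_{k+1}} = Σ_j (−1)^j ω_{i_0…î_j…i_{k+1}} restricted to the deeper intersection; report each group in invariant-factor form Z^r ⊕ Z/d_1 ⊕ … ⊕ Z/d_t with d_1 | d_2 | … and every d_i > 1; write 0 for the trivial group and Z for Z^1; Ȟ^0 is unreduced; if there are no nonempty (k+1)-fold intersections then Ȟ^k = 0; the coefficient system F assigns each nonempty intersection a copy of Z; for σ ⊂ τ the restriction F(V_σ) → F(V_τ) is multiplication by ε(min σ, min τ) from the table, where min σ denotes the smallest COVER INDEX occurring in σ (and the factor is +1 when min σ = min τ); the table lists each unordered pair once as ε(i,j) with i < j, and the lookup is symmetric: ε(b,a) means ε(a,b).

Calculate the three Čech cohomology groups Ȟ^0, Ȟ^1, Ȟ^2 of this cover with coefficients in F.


Ȟ^0 = Z; Ȟ^1 = Z; Ȟ^2 = 0

nonempty overlaps:
  V12={x} V14={p,q} V23={r} V34={s,u}
C dims 4,4; δ0: rk 3, SNF 1^3
degree 0: 4−3−0 = 1 → Ȟ^0 ≅ Z
degree 1: 4−0−3 = 1 → Ȟ^1 ≅ Z
degree 2: 0−0−0 = 0 → Ȟ^2 ≅ 0


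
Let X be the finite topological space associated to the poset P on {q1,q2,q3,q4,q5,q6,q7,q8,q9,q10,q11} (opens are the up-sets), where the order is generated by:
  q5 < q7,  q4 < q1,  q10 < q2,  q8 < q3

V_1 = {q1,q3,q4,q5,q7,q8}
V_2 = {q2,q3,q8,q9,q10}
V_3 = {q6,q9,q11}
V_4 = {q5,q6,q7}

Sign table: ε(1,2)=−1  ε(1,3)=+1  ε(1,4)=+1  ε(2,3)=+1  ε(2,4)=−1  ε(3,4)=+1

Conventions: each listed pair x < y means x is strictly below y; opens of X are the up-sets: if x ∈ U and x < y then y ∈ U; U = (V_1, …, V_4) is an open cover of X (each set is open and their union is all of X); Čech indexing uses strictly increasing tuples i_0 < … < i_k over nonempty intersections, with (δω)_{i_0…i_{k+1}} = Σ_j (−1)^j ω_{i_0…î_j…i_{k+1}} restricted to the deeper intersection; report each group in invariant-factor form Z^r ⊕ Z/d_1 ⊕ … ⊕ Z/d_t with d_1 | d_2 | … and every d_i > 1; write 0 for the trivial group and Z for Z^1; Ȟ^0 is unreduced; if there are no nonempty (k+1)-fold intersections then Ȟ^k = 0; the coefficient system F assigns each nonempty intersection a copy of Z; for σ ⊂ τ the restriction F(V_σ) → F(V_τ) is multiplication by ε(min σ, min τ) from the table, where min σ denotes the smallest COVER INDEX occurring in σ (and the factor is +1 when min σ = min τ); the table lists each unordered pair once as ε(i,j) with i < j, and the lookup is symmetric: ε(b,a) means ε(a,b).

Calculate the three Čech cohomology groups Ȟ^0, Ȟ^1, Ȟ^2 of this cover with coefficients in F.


Ȟ^0 ≅ 0,  Ȟ^1 ≅ Z/2,  Ȟ^2 ≅ 0

cover nerve:
  V12={q3,q8} V14={q5,q7} V23={q9} V34={q6}
C dims 4,4; δ0: rk 4, SNF 1^3·2
Ȟ^0: (4−4)−0=0 ⇒ 0
Ȟ^1: (4−0)−4=0 plus torsion [2] ⇒ Z/2
Ȟ^2: (0−0)−0=0 ⇒ 0


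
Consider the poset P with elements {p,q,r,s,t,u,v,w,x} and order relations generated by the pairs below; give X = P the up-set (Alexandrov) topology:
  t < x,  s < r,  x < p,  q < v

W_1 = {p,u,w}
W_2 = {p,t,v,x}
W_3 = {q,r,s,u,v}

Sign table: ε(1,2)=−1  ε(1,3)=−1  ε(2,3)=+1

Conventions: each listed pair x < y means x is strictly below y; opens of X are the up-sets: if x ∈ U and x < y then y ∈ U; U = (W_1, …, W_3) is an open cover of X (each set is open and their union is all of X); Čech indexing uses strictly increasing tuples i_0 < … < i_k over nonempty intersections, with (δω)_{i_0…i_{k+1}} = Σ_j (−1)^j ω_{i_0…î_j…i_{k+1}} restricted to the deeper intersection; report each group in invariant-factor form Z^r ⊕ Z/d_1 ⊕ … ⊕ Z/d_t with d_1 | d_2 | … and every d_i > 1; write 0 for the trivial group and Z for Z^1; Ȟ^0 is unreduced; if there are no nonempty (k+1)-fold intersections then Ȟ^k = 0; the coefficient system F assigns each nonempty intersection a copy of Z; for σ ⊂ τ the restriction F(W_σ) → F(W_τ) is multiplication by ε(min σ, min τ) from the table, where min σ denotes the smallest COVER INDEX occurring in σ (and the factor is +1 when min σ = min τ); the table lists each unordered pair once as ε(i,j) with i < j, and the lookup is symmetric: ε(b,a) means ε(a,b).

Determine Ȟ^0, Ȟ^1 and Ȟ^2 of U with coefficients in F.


nerve of the cover:
  W12={p} W13={u} W23={v}
C dims 3,3; δ0: rk 2, SNF 1^2
Ȟ^0 = (3 − 2) − 0 = 1, so Ȟ^0 ≅ Z
Ȟ^1 = (3 − 0) − 2 = 1, so Ȟ^1 ≅ Z
Ȟ^2 = (0 − 0) − 0 = 0, so Ȟ^2 ≅ 0

Ȟ^0(U;F) ≅ Z, Ȟ^1(U;F) ≅ Z and Ȟ^2(U;F) ≅ 0


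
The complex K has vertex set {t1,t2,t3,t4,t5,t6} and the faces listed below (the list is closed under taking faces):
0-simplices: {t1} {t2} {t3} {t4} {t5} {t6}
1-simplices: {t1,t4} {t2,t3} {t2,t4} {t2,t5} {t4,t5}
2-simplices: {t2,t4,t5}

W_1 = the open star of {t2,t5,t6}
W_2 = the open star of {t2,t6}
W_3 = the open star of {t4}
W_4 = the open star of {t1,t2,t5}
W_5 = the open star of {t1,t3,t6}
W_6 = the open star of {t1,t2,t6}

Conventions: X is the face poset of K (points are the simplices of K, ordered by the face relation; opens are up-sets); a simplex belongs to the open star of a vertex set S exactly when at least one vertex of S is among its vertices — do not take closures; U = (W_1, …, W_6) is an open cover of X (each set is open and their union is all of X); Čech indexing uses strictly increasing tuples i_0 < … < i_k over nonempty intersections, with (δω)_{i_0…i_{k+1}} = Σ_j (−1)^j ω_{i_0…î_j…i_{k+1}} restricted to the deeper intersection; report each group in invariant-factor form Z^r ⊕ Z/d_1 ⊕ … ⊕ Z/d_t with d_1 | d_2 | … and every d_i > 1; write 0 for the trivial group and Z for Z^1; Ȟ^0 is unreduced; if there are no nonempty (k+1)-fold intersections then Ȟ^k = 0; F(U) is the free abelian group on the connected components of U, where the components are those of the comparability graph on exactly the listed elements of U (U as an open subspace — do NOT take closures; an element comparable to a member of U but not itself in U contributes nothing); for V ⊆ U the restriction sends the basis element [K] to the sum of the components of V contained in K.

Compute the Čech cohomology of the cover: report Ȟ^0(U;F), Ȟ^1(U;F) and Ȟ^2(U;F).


Ȟ^0 ≅ Z^2,  Ȟ^1 ≅ 0,  Ȟ^2 ≅ 0

nerve simplices:
  W1={{t2},{t5},{t6},{t2,t3},{t2,t4},{t2,t5},{t4,t5},{t2,t4,t5}} W2={{t2},{t6},{t2,t3},{t2,t4},{t2,t5},{t2,t4,t5}} W3={{t4},{t1,t4},{t2,t4},{t4,t5},{t2,t4,t5}} W4={{t1},{t2},{t5},{t1,t4},{t2,t3},{t2,t4},{t2,t5},{t4,t5},{t2,t4,t5}} W5={{t1},{t3},{t6},{t1,t4},{t2,t3}} W6={{t1},{t2},{t6},{t1,t4},{t2,t3},{t2,t4},{t2,t5},{t2,t4,t5}}
  W12={{t2},{t6},{t2,t3},{t2,t4},{t2,t5},{t2,t4,t5}} W13={{t2,t4},{t4,t5},{t2,t4,t5}} W14={{t2},{t5},{t2,t3},{t2,t4},{t2,t5},{t4,t5},{t2,t4,t5}} W15={{t6},{t2,t3}} W16={{t2},{t6},{t2,t3},{t2,t4},{t2,t5},{t2,t4,t5}} W23={{t2,t4},{t2,t4,t5}} W24={{t2},{t2,t3},{t2,t4},{t2,t5},{t2,t4,t5}} W25={{t6},{t2,t3}} W26={{t2},{t6},{t2,t3},{t2,t4},{t2,t5},{t2,t4,t5}} W34={{t1,t4},{t2,t4},{t4,t5},{t2,t4,t5}} W35={{t1,t4}} W36={{t1,t4},{t2,t4},{t2,t4,t5}} W45={{t1},{t1,t4},{t2,t3}} W46={{t1},{t2},{t1,t4},{t2,t3},{t2,t4},{t2,t5},{t2,t4,t5}} W56={{t1},{t6},{t1,t4},{t2,t3}}
  W123={{t2,t4},{t2,t4,t5}} W124={{t2},{t2,t3},{t2,t4},{t2,t5},{t2,t4,t5}} W125={{t6},{t2,t3}} W126={{t2},{t6},{t2,t3},{t2,t4},{t2,t5},{t2,t4,t5}} W134={{t2,t4},{t4,t5},{t2,t4,t5}} W136={{t2,t4},{t2,t4,t5}} W145={{t2,t3}} W146={{t2},{t2,t3},{t2,t4},{t2,t5},{t2,t4,t5}} W156={{t6},{t2,t3}} W234={{t2,t4},{t2,t4,t5}} W236={{t2,t4},{t2,t4,t5}} W245={{t2,t3}} W246={{t2},{t2,t3},{t2,t4},{t2,t5},{t2,t4,t5}} W256={{t6},{t2,t3}} W345={{t1,t4}} W346={{t1,t4},{t2,t4},{t2,t4,t5}} W356={{t1,t4}} W456={{t1},{t1,t4},{t2,t3}}
  W1234={{t2,t4},{t2,t4,t5}} W1236={{t2,t4},{t2,t4,t5}} W1245={{t2,t3}} W1246={{t2},{t2,t3},{t2,t4},{t2,t5},{t2,t4,t5}} W1256={{t6},{t2,t3}} W1346={{t2,t4},{t2,t4,t5}} W1456={{t2,t3}} W2346={{t2,t4},{t2,t4,t5}} W2456={{t2,t3}} W3456={{t1,t4}}
  W12346={{t2,t4},{t2,t4,t5}} W12456={{t2,t3}}
components per intersection:
  W1: {{t2},{t5},{t2,t3},{t2,t4},{t2,t5},{t4,t5},{t2,t4,t5}} {{t6}}
  W2: {{t2},{t2,t3},{t2,t4},{t2,t5},{t2,t4,t5}} {{t6}}
  W3: {{t4},{t1,t4},{t2,t4},{t4,t5},{t2,t4,t5}}
  W4: {{t1},{t1,t4}} {{t2},{t5},{t2,t3},{t2,t4},{t2,t5},{t4,t5},{t2,t4,t5}}
  W5: {{t1},{t1,t4}} {{t3},{t2,t3}} {{t6}}
  W6: {{t1},{t1,t4}} {{t2},{t2,t3},{t2,t4},{t2,t5},{t2,t4,t5}} {{t6}}
  W12: {{t2},{t2,t3},{t2,t4},{t2,t5},{t2,t4,t5}} {{t6}}
  W13: {{t2,t4},{t4,t5},{t2,t4,t5}}
  W14: {{t2},{t5},{t2,t3},{t2,t4},{t2,t5},{t4,t5},{t2,t4,t5}}
  W15: {{t6}} {{t2,t3}}
  W16: {{t2},{t2,t3},{t2,t4},{t2,t5},{t2,t4,t5}} {{t6}}
  W23: {{t2,t4},{t2,t4,t5}}
  W24: {{t2},{t2,t3},{t2,t4},{t2,t5},{t2,t4,t5}}
  W25: {{t6}} {{t2,t3}}
  W26: {{t2},{t2,t3},{t2,t4},{t2,t5},{t2,t4,t5}} {{t6}}
  W34: {{t1,t4}} {{t2,t4},{t4,t5},{t2,t4,t5}}
  W35: {{t1,t4}}
  W36: {{t1,t4}} {{t2,t4},{t2,t4,t5}}
  W45: {{t1},{t1,t4}} {{t2,t3}}
  W46: {{t1},{t1,t4}} {{t2},{t2,t3},{t2,t4},{t2,t5},{t2,t4,t5}}
  W56: {{t1},{t1,t4}} {{t6}} {{t2,t3}}
  W123: {{t2,t4},{t2,t4,t5}}
  W124: {{t2},{t2,t3},{t2,t4},{t2,t5},{t2,t4,t5}}
  W125: {{t6}} {{t2,t3}}
  W126: {{t2},{t2,t3},{t2,t4},{t2,t5},{t2,t4,t5}} {{t6}}
  W134: {{t2,t4},{t4,t5},{t2,t4,t5}}
  W136: {{t2,t4},{t2,t4,t5}}
  W145: {{t2,t3}}
  W146: {{t2},{t2,t3},{t2,t4},{t2,t5},{t2,t4,t5}}
  W156: {{t6}} {{t2,t3}}
  W234: {{t2,t4},{t2,t4,t5}}
  W236: {{t2,t4},{t2,t4,t5}}
  W245: {{t2,t3}}
  W246: {{t2},{t2,t3},{t2,t4},{t2,t5},{t2,t4,t5}}
  W256: {{t6}} {{t2,t3}}
  W345: {{t1,t4}}
  W346: {{t1,t4}} {{t2,t4},{t2,t4,t5}}
  W356: {{t1,t4}}
  W456: {{t1},{t1,t4}} {{t2,t3}}
  W1234: {{t2,t4},{t2,t4,t5}}
  W1236: {{t2,t4},{t2,t4,t5}}
  W1245: {{t2,t3}}
  W1246: {{t2},{t2,t3},{t2,t4},{t2,t5},{t2,t4,t5}}
  W1256: {{t6}} {{t2,t3}}
  W1346: {{t2,t4},{t2,t4,t5}}
  W1456: {{t2,t3}}
  W2346: {{t2,t4},{t2,t4,t5}}
  W2456: {{t2,t3}}
  W3456: {{t1,t4}}
  W12346: {{t2,t4},{t2,t4,t5}}
  W12456: {{t2,t3}}
C dims 13,26,24,11; δ0: rk 11, SNF 1^11; δ1: rk 15, SNF 1^15; δ2: rk 9, SNF 1^9
degree 0: 13−11−0 = 2 → Ȟ^0 ≅ Z^2
degree 1: 26−15−11 = 0 → Ȟ^1 ≅ 0
degree 2: 24−9−15 = 0 → Ȟ^2 ≅ 0


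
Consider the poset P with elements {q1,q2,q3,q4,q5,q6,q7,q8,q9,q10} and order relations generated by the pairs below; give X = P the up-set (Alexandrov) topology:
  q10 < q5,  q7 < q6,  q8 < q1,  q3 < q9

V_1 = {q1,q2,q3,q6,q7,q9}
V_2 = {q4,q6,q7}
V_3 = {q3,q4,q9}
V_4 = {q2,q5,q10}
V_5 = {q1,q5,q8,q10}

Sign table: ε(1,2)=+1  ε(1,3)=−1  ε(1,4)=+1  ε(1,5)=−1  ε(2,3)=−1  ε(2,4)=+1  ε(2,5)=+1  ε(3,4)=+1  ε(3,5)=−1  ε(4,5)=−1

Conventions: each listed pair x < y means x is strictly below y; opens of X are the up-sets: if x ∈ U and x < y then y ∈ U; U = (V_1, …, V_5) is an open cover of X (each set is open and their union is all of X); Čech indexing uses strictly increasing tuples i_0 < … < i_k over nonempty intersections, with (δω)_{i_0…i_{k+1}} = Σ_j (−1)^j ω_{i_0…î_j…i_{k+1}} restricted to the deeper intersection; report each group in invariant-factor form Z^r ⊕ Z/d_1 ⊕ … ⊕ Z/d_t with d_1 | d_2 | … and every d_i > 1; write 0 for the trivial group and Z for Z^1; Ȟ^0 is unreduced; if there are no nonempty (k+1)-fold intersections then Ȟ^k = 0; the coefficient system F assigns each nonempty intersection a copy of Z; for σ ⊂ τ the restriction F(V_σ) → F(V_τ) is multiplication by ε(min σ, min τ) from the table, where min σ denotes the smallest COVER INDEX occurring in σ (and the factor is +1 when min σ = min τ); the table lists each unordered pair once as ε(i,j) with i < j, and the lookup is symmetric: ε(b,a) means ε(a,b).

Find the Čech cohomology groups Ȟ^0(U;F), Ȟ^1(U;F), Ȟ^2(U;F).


nerve of the cover:
  V12={q6,q7} V13={q3,q9} V14={q2} V15={q1} V23={q4} V45={q5,q10}
C dims 5,6; δ0: rk 4, SNF 1^4
Ȟ^0 = (5 − 4) − 0 = 1, so Ȟ^0 ≅ Z
Ȟ^1 = (6 − 0) − 4 = 2, so Ȟ^1 ≅ Z^2
Ȟ^2 = (0 − 0) − 0 = 0, so Ȟ^2 ≅ 0

Ȟ^0(U;F) ≅ Z,  Ȟ^1(U;F) ≅ Z^2,  Ȟ^2(U;F) ≅ 0


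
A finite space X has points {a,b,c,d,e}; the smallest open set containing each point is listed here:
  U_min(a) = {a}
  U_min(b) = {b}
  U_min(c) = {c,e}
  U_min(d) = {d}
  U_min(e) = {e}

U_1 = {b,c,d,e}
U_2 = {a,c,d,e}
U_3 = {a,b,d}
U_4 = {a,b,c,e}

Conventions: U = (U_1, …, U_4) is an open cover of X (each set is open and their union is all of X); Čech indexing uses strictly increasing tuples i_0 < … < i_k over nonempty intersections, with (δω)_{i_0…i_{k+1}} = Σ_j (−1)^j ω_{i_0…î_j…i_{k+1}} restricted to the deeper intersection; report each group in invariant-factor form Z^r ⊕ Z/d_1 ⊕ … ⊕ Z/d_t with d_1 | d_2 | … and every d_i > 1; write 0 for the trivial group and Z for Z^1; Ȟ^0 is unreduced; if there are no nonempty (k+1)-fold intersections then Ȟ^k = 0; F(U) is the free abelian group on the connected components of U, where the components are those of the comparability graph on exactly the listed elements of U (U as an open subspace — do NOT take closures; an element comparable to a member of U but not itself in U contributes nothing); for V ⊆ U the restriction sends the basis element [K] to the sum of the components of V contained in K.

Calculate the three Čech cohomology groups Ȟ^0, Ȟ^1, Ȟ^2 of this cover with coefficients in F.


Ȟ^0 ≅ Z^4, Ȟ^1 ≅ 0 and Ȟ^2 ≅ 0

nerve of the cover:
  U12={c,d,e} U13={b,d} U14={b,c,e} U23={a,d} U24={a,c,e} U34={a,b}
  U123={d} U124={c,e} U134={b} U234={a}
components per intersection:
  U1: {b} {c,e} {d}
  U2: {a} {c,e} {d}
  U3: {a} {b} {d}
  U4: {a} {b} {c,e}
  U12: {c,e} {d}
  U13: {b} {d}
  U14: {b} {c,e}
  U23: {a} {d}
  U24: {a} {c,e}
  U34: {a} {b}
  U123: {d}
  U124: {c,e}
  U134: {b}
  U234: {a}
C dims 12,12,4; δ0: rk 8, SNF 1^8; δ1: rk 4, SNF 1^4
Ȟ^0 = (12 − 8) − 0 = 4, so Ȟ^0 ≅ Z^4
Ȟ^1 = (12 − 4) − 8 = 0, so Ȟ^1 ≅ 0
Ȟ^2 = (4 − 0) − 4 = 0, so Ȟ^2 ≅ 0


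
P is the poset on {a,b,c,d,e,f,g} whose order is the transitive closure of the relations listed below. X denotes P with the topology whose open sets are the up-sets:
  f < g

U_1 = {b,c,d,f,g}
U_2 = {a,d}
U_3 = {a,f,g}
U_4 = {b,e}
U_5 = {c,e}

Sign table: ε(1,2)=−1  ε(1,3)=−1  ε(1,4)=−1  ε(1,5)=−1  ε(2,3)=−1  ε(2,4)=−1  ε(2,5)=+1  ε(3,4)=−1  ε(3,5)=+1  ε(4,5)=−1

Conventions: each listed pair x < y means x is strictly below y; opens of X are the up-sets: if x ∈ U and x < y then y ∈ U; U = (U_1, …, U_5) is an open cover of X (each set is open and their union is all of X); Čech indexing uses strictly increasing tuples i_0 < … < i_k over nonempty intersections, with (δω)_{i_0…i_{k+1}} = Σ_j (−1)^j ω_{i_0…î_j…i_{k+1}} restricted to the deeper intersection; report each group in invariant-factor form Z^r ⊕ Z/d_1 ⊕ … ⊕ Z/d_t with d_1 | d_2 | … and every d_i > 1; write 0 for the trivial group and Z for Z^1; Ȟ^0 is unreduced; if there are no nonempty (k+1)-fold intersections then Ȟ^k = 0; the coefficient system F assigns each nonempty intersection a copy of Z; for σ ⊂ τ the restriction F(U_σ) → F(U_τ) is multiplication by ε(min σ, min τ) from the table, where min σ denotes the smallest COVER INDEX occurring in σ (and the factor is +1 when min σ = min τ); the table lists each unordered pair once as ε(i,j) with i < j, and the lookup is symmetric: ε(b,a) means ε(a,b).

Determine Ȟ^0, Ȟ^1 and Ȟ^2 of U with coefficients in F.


Ȟ^0(U;F) ≅ 0; Ȟ^1(U;F) ≅ Z ⊕ Z/2; Ȟ^2(U;F) ≅ 0

nonempty overlaps:
  U12={d} U13={f,g} U14={b} U15={c} U23={a} U45={e}
C dims 5,6; δ0: rk 5, SNF 1^4·2
degree 0: 5−5−0 = 0 → Ȟ^0 ≅ 0
degree 1: 6−0−5 = 1 plus torsion [2] → Ȟ^1 ≅ Z ⊕ Z/2
degree 2: 0−0−0 = 0 → Ȟ^2 ≅ 0
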